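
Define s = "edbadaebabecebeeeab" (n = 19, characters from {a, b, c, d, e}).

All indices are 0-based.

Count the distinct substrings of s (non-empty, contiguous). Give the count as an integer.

171

sorted suffixes:
  #0 SA[0]=17  'ab'
  #1 SA[1]=8  'abecebeeeab'
  #2 SA[2]=3  'adaebabecebeeeab'
  #3 SA[3]=5  'aebabecebeeeab'
  #4 SA[4]=18  'b'
  #5 SA[5]=7  'babecebeeeab'
  #6 SA[6]=2  'badaebabecebeeeab'
  #7 SA[7]=9  'becebeeeab'
  #8 SA[8]=13  'beeeab'
  #9 SA[9]=11  'cebeeeab'
  #10 SA[10]=4  'daebabecebeeeab'
  #11 SA[11]=1  'dbadaebabecebeeeab'
  #12 SA[12]=16  'eab'
  #13 SA[13]=6  'ebabecebeeeab'
  #14 SA[14]=12  'ebeeeab'
  #15 SA[15]=10  'ecebeeeab'
  #16 SA[16]=0  'edbadaebabecebeeeab'
  #17 SA[17]=15  'eeab'
  #18 SA[18]=14  'eeeab'

SA = [17, 8, 3, 5, 18, 7, 2, 9, 13, 11, 4, 1, 16, 6, 12, 10, 0, 15, 14]
i: (SA[i-1],SA[i]) lcp shared
  1: (17,8) 2 'ab'
  2: (8,3) 1 'a'
  3: (3,5) 1 'a'
  4: (5,18) 0 ''
  5: (18,7) 1 'b'
  6: (7,2) 2 'ba'
  7: (2,9) 1 'b'
  8: (9,13) 2 'be'
  9: (13,11) 0 ''
  10: (11,4) 0 ''
  11: (4,1) 1 'd'
  12: (1,16) 0 ''
  13: (16,6) 1 'e'
  14: (6,12) 2 'eb'
  15: (12,10) 1 'e'
  16: (10,0) 1 'e'
  17: (0,15) 1 'e'
  18: (15,14) 2 'ee'

n(n+1)/2 = 19·20/2 = 190
Σ LCP = 0 + 2 + 1 + 1 + 0 + 1 + 2 + 1 + 2 + 0 + 0 + 1 + 0 + 1 + 2 + 1 + 1 + 1 + 2 = 19
distinct = 190 − 19 = 171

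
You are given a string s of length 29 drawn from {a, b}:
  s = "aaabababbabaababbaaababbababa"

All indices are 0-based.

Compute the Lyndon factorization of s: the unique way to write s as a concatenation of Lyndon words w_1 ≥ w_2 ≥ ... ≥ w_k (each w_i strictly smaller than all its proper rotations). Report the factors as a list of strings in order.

["aaabababbabaababbaaababbabab", "a"]

emit factor 1: 'aaabababbabaababbaaababbabab' (i=0, period=28)
emit factor 2: 'a' (i=28, period=1)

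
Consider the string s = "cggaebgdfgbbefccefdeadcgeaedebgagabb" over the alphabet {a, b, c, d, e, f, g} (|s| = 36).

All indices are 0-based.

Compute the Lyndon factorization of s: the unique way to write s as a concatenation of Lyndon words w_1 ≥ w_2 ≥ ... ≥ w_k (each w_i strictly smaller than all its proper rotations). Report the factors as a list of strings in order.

emit factor 1: 'cgg' (i=0, period=3)
emit factor 2: 'aebgdfgbbefccefde' (i=3, period=17)
emit factor 3: 'adcgeaedebgag' (i=20, period=13)
emit factor 4: 'abb' (i=33, period=3)

["cgg", "aebgdfgbbefccefde", "adcgeaedebgag", "abb"]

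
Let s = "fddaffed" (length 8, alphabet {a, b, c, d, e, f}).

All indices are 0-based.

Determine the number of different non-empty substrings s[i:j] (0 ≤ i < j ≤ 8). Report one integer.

rank→(start, suffix):
  0 → (3, 'affed')
  1 → (7, 'd')
  2 → (2, 'daffed')
  3 → (1, 'ddaffed')
  4 → (6, 'ed')
  5 → (0, 'fddaffed')
  6 → (5, 'fed')
  7 → (4, 'ffed')

SA = [3, 7, 2, 1, 6, 0, 5, 4]
rank  pair      lcp
   1  s[3:],s[7:]  0  ''
   2  s[7:],s[2:]  1  'd'
   3  s[2:],s[1:]  1  'd'
   4  s[1:],s[6:]  0  ''
   5  s[6:],s[0:]  0  ''
   6  s[0:],s[5:]  1  'f'
   7  s[5:],s[4:]  1  'f'

n(n+1)/2 = 8·9/2 = 36
Σ LCP = 0 + 0 + 1 + 1 + 0 + 0 + 1 + 1 = 4
distinct = 36 − 4 = 32

32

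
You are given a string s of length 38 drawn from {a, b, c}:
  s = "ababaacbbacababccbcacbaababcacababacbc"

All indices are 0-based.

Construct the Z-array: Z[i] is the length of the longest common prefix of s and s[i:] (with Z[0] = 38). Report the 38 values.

[38, 0, 3, 0, 1, 1, 0, 0, 0, 1, 0, 4, 0, 2, 0, 0, 0, 0, 0, 1, 0, 0, 1, 4, 0, 2, 0, 0, 1, 0, 5, 0, 3, 0, 1, 0, 0, 0]

Z[0]=38
i=1: fresh scan; Z[1]=0
i=2: fresh scan; Z[2]=3 scan→box=[2,5)
i=3: min(r-i=2, Z[1]=0)=0; Z[3]=0
i=4: min(r-i=1, Z[2]=3)=1; Z[4]=1
i=5: fresh scan; Z[5]=1 scan→box=[5,6)
i=6: fresh scan; Z[6]=0
i=7: fresh scan; Z[7]=0
i=8: fresh scan; Z[8]=0
i=9: fresh scan; Z[9]=1 scan→box=[9,10)
i=10: fresh scan; Z[10]=0
i=11: fresh scan; Z[11]=4 scan→box=[11,15)
i=12: min(r-i=3, Z[1]=0)=0; Z[12]=0
i=13: min(r-i=2, Z[2]=3)=2; Z[13]=2
i=14: min(r-i=1, Z[3]=0)=0; Z[14]=0
i=15: fresh scan; Z[15]=0
i=16: fresh scan; Z[16]=0
i=17: fresh scan; Z[17]=0
i=18: fresh scan; Z[18]=0
i=19: fresh scan; Z[19]=1 scan→box=[19,20)
i=20: fresh scan; Z[20]=0
i=21: fresh scan; Z[21]=0
i=22: fresh scan; Z[22]=1 scan→box=[22,23)
i=23: fresh scan; Z[23]=4 scan→box=[23,27)
i=24: min(r-i=3, Z[1]=0)=0; Z[24]=0
i=25: min(r-i=2, Z[2]=3)=2; Z[25]=2
i=26: min(r-i=1, Z[3]=0)=0; Z[26]=0
i=27: fresh scan; Z[27]=0
i=28: fresh scan; Z[28]=1 scan→box=[28,29)
i=29: fresh scan; Z[29]=0
i=30: fresh scan; Z[30]=5 scan→box=[30,35)
i=31: min(r-i=4, Z[1]=0)=0; Z[31]=0
i=32: min(r-i=3, Z[2]=3)=3; Z[32]=3
i=33: min(r-i=2, Z[3]=0)=0; Z[33]=0
i=34: min(r-i=1, Z[4]=1)=1; Z[34]=1
i=35: fresh scan; Z[35]=0
i=36: fresh scan; Z[36]=0
i=37: fresh scan; Z[37]=0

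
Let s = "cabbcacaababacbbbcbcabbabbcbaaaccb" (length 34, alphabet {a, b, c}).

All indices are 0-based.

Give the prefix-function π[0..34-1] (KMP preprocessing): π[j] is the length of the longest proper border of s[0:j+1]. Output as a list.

π[0] = 0
j=1 s[j]='a': π[1]=0 (border '')
j=2 s[j]='b': π[2]=0 (border '')
j=3 s[j]='b': π[3]=0 (border '')
j=4 s[j]='c': π[4]=1 (border 'c')
j=5 s[j]='a': π[5]=2 (border 'ca')
j=6 s[j]='c': k: 2→0; π[6]=1 (border 'c')
j=7 s[j]='a': π[7]=2 (border 'ca')
j=8 s[j]='a': k: 2→0; π[8]=0 (border '')
j=9 s[j]='b': π[9]=0 (border '')
j=10 s[j]='a': π[10]=0 (border '')
j=11 s[j]='b': π[11]=0 (border '')
j=12 s[j]='a': π[12]=0 (border '')
j=13 s[j]='c': π[13]=1 (border 'c')
j=14 s[j]='b': k: 1→0; π[14]=0 (border '')
j=15 s[j]='b': π[15]=0 (border '')
j=16 s[j]='b': π[16]=0 (border '')
j=17 s[j]='c': π[17]=1 (border 'c')
j=18 s[j]='b': k: 1→0; π[18]=0 (border '')
j=19 s[j]='c': π[19]=1 (border 'c')
j=20 s[j]='a': π[20]=2 (border 'ca')
j=21 s[j]='b': π[21]=3 (border 'cab')
j=22 s[j]='b': π[22]=4 (border 'cabb')
j=23 s[j]='a': k: 4→0; π[23]=0 (border '')
j=24 s[j]='b': π[24]=0 (border '')
j=25 s[j]='b': π[25]=0 (border '')
j=26 s[j]='c': π[26]=1 (border 'c')
j=27 s[j]='b': k: 1→0; π[27]=0 (border '')
j=28 s[j]='a': π[28]=0 (border '')
j=29 s[j]='a': π[29]=0 (border '')
j=30 s[j]='a': π[30]=0 (border '')
j=31 s[j]='c': π[31]=1 (border 'c')
j=32 s[j]='c': k: 1→0; π[32]=1 (border 'c')
j=33 s[j]='b': k: 1→0; π[33]=0 (border '')

[0, 0, 0, 0, 1, 2, 1, 2, 0, 0, 0, 0, 0, 1, 0, 0, 0, 1, 0, 1, 2, 3, 4, 0, 0, 0, 1, 0, 0, 0, 0, 1, 1, 0]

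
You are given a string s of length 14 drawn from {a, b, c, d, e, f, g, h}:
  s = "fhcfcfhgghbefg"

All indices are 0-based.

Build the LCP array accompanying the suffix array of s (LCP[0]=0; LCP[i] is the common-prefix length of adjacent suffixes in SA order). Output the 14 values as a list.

sorted suffixes:
  #0 SA[0]=10  'befg'
  #1 SA[1]=2  'cfcfhgghbefg'
  #2 SA[2]=4  'cfhgghbefg'
  #3 SA[3]=11  'efg'
  #4 SA[4]=3  'fcfhgghbefg'
  #5 SA[5]=12  'fg'
  #6 SA[6]=0  'fhcfcfhgghbefg'
  #7 SA[7]=5  'fhgghbefg'
  #8 SA[8]=13  'g'
  #9 SA[9]=7  'gghbefg'
  #10 SA[10]=8  'ghbefg'
  #11 SA[11]=9  'hbefg'
  #12 SA[12]=1  'hcfcfhgghbefg'
  #13 SA[13]=6  'hgghbefg'

SA = [10, 2, 4, 11, 3, 12, 0, 5, 13, 7, 8, 9, 1, 6]
i: (SA[i-1],SA[i]) lcp shared
  1: (10,2) 0 ''
  2: (2,4) 2 'cf'
  3: (4,11) 0 ''
  4: (11,3) 0 ''
  5: (3,12) 1 'f'
  6: (12,0) 1 'f'
  7: (0,5) 2 'fh'
  8: (5,13) 0 ''
  9: (13,7) 1 'g'
  10: (7,8) 1 'g'
  11: (8,9) 0 ''
  12: (9,1) 1 'h'
  13: (1,6) 1 'h'

[0, 0, 2, 0, 0, 1, 1, 2, 0, 1, 1, 0, 1, 1]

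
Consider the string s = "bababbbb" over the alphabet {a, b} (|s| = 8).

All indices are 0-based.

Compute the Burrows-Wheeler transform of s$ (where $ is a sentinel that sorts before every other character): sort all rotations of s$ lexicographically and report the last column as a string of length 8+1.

rank  rotation   last
    0  $bababbbb  b
    1  ababbbb$b  b
    2  abbbb$bab  b
    3  b$bababbb  b
    4  bababbbb$  $
    5  babbbb$ba  a
    6  bb$bababb  b
    7  bbb$babab  b
    8  bbbb$baba  a

bbbb$abba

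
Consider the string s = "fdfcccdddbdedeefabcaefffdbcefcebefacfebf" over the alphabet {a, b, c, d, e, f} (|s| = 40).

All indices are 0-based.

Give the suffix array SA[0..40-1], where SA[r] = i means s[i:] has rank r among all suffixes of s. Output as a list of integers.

sorted suffixes:
  #0 SA[0]=16  'abcaefffdbcefcebefacfebf'
  #1 SA[1]=34  'acfebf'
  #2 SA[2]=19  'aefffdbcefcebefacfebf'
  #3 SA[3]=17  'bcaefffdbcefcebefacfebf'
  #4 SA[4]=25  'bcefcebefacfebf'
  #5 SA[5]=9  'bdedeefabcaefffdbcefcebefacfebf'
  #6 SA[6]=31  'befacfebf'
  #7 SA[7]=38  'bf'
  #8 SA[8]=18  'caefffdbcefcebefacfebf'
  #9 SA[9]=3  'cccdddbdedeefabcaefffdbcefcebefacfebf'
  #10 SA[10]=4  'ccdddbdedeefabcaefffdbcefcebefacfebf'
  #11 SA[11]=5  'cdddbdedeefabcaefffdbcefcebefacfebf'
  #12 SA[12]=29  'cebefacfebf'
  #13 SA[13]=26  'cefcebefacfebf'
  #14 SA[14]=35  'cfebf'
  #15 SA[15]=24  'dbcefcebefacfebf'
  #16 SA[16]=8  'dbdedeefabcaefffdbcefcebefacfebf'
  #17 SA[17]=7  'ddbdedeefabcaefffdbcefcebefacfebf'
  #18 SA[18]=6  'dddbdedeefabcaefffdbcefcebefacfebf'
  #19 SA[19]=10  'dedeefabcaefffdbcefcebefacfebf'
  #20 SA[20]=12  'deefabcaefffdbcefcebefacfebf'
  #21 SA[21]=1  'dfcccdddbdedeefabcaefffdbcefcebefacfebf'
  #22 SA[22]=30  'ebefacfebf'
  #23 SA[23]=37  'ebf'
  #24 SA[24]=11  'edeefabcaefffdbcefcebefacfebf'
  #25 SA[25]=13  'eefabcaefffdbcefcebefacfebf'
  #26 SA[26]=14  'efabcaefffdbcefcebefacfebf'
  #27 SA[27]=32  'efacfebf'
  #28 SA[28]=27  'efcebefacfebf'
  #29 SA[29]=20  'efffdbcefcebefacfebf'
  #30 SA[30]=39  'f'
  #31 SA[31]=15  'fabcaefffdbcefcebefacfebf'
  #32 SA[32]=33  'facfebf'
  #33 SA[33]=2  'fcccdddbdedeefabcaefffdbcefcebefacfebf'
  #34 SA[34]=28  'fcebefacfebf'
  #35 SA[35]=23  'fdbcefcebefacfebf'
  #36 SA[36]=0  'fdfcccdddbdedeefabcaefffdbcefcebefacfebf'
  #37 SA[37]=36  'febf'
  #38 SA[38]=22  'ffdbcefcebefacfebf'
  #39 SA[39]=21  'fffdbcefcebefacfebf'

[16, 34, 19, 17, 25, 9, 31, 38, 18, 3, 4, 5, 29, 26, 35, 24, 8, 7, 6, 10, 12, 1, 30, 37, 11, 13, 14, 32, 27, 20, 39, 15, 33, 2, 28, 23, 0, 36, 22, 21]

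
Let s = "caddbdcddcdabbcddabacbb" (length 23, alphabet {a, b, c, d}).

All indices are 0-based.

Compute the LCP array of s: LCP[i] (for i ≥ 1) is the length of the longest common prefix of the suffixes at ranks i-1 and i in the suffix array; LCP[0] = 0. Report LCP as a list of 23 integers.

[0, 2, 1, 1, 0, 1, 1, 2, 1, 1, 0, 1, 1, 2, 3, 0, 3, 1, 1, 3, 1, 2, 2]

rank | idx | suffix
   0 |  17 | abacbb
   1 |  11 | abbcddabacbb
   2 |  19 | acbb
   3 |   1 | addbdcddcdabbcddabacbb
   4 |  22 | b
   5 |  18 | bacbb
   6 |  21 | bb
   7 |  12 | bbcddabacbb
   8 |  13 | bcddabacbb
   9 |   4 | bdcddcdabbcddabacbb
  10 |   0 | caddbdcddcdabbcddabacbb
  11 |  20 | cbb
  12 |   9 | cdabbcddabacbb
  13 |  14 | cddabacbb
  14 |   6 | cddcdabbcddabacbb
  15 |  16 | dabacbb
  16 |  10 | dabbcddabacbb
  17 |   3 | dbdcddcdabbcddabacbb
  18 |   8 | dcdabbcddabacbb
  19 |   5 | dcddcdabbcddabacbb
  20 |  15 | ddabacbb
  21 |   2 | ddbdcddcdabbcddabacbb
  22 |   7 | ddcdabbcddabacbb

SA = [17, 11, 19, 1, 22, 18, 21, 12, 13, 4, 0, 20, 9, 14, 6, 16, 10, 3, 8, 5, 15, 2, 7]
[i] adj suffixes → lcp
  [1] 17/11 → 2 ('ab')
  [2] 11/19 → 1 ('a')
  [3] 19/1 → 1 ('a')
  [4] 1/22 → 0 ('')
  [5] 22/18 → 1 ('b')
  [6] 18/21 → 1 ('b')
  [7] 21/12 → 2 ('bb')
  [8] 12/13 → 1 ('b')
  [9] 13/4 → 1 ('b')
  [10] 4/0 → 0 ('')
  [11] 0/20 → 1 ('c')
  [12] 20/9 → 1 ('c')
  [13] 9/14 → 2 ('cd')
  [14] 14/6 → 3 ('cdd')
  [15] 6/16 → 0 ('')
  [16] 16/10 → 3 ('dab')
  [17] 10/3 → 1 ('d')
  [18] 3/8 → 1 ('d')
  [19] 8/5 → 3 ('dcd')
  [20] 5/15 → 1 ('d')
  [21] 15/2 → 2 ('dd')
  [22] 2/7 → 2 ('dd')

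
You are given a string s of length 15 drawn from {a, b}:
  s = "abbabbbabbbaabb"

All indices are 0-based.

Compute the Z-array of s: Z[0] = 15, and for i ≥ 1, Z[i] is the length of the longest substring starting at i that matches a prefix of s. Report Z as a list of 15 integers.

Z[0]=15
i=1: outside box; Z[1]=0
i=2: outside box; Z[2]=0
i=3: outside box; Z[3]=3 extend→box=[3,6)
i=4: min(r-i=2, Z[1]=0)=0; Z[4]=0
i=5: min(r-i=1, Z[2]=0)=0; Z[5]=0
i=6: outside box; Z[6]=0
i=7: outside box; Z[7]=3 extend→box=[7,10)
i=8: min(r-i=2, Z[1]=0)=0; Z[8]=0
i=9: min(r-i=1, Z[2]=0)=0; Z[9]=0
i=10: outside box; Z[10]=0
i=11: outside box; Z[11]=1 extend→box=[11,12)
i=12: outside box; Z[12]=3 extend→box=[12,15)
i=13: min(r-i=2, Z[1]=0)=0; Z[13]=0
i=14: min(r-i=1, Z[2]=0)=0; Z[14]=0

[15, 0, 0, 3, 0, 0, 0, 3, 0, 0, 0, 1, 3, 0, 0]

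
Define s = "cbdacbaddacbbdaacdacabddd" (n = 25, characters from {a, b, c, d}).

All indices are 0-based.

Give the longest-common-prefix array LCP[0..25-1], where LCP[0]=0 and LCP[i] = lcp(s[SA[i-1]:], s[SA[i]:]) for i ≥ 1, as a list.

rank | idx | suffix
   0 |  14 | aacdacabddd
   1 |  20 | abddd
   2 |  18 | acabddd
   3 |   3 | acbaddacbbdaacdacabddd
   4 |   9 | acbbdaacdacabddd
   5 |  15 | acdacabddd
   6 |   6 | addacbbdaacdacabddd
   7 |   5 | baddacbbdaacdacabddd
   8 |  11 | bbdaacdacabddd
   9 |  12 | bdaacdacabddd
  10 |   1 | bdacbaddacbbdaacdacabddd
  11 |  21 | bddd
  12 |  19 | cabddd
  13 |   4 | cbaddacbbdaacdacabddd
  14 |  10 | cbbdaacdacabddd
  15 |   0 | cbdacbaddacbbdaacdacabddd
  16 |  16 | cdacabddd
  17 |  24 | d
  18 |  13 | daacdacabddd
  19 |  17 | dacabddd
  20 |   2 | dacbaddacbbdaacdacabddd
  21 |   8 | dacbbdaacdacabddd
  22 |  23 | dd
  23 |   7 | ddacbbdaacdacabddd
  24 |  22 | ddd

SA = [14, 20, 18, 3, 9, 15, 6, 5, 11, 12, 1, 21, 19, 4, 10, 0, 16, 24, 13, 17, 2, 8, 23, 7, 22]
[i] adj suffixes → lcp
  [1] 14/20 → 1 ('a')
  [2] 20/18 → 1 ('a')
  [3] 18/3 → 2 ('ac')
  [4] 3/9 → 3 ('acb')
  [5] 9/15 → 2 ('ac')
  [6] 15/6 → 1 ('a')
  [7] 6/5 → 0 ('')
  [8] 5/11 → 1 ('b')
  [9] 11/12 → 1 ('b')
  [10] 12/1 → 3 ('bda')
  [11] 1/21 → 2 ('bd')
  [12] 21/19 → 0 ('')
  [13] 19/4 → 1 ('c')
  [14] 4/10 → 2 ('cb')
  [15] 10/0 → 2 ('cb')
  [16] 0/16 → 1 ('c')
  [17] 16/24 → 0 ('')
  [18] 24/13 → 1 ('d')
  [19] 13/17 → 2 ('da')
  [20] 17/2 → 3 ('dac')
  [21] 2/8 → 4 ('dacb')
  [22] 8/23 → 1 ('d')
  [23] 23/7 → 2 ('dd')
  [24] 7/22 → 2 ('dd')

[0, 1, 1, 2, 3, 2, 1, 0, 1, 1, 3, 2, 0, 1, 2, 2, 1, 0, 1, 2, 3, 4, 1, 2, 2]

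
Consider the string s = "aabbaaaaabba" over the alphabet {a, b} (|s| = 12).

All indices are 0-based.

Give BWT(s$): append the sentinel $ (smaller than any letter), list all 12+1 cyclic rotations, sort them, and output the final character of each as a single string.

rank  rotation       last
    0  $aabbaaaaabba  a
    1  a$aabbaaaaabb  b
    2  aaaaabba$aabb  b
    3  aaaabba$aabba  a
    4  aaabba$aabbaa  a
    5  aabba$aabbaaa  a
    6  aabbaaaaabba$  $
    7  abba$aabbaaaa  a
    8  abbaaaaabba$a  a
    9  ba$aabbaaaaab  b
   10  baaaaabba$aab  b
   11  bba$aabbaaaaa  a
   12  bbaaaaabba$aa  a

abbaaa$aabbaa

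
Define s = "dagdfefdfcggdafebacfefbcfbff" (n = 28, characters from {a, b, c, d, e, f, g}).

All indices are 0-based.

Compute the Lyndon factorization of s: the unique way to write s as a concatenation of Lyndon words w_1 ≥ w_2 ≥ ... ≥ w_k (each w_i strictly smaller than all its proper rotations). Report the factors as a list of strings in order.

["d", "agdfefdfcggd", "afeb", "acfefbcfbff"]

emit factor 1: 'd' (i=0, period=1)
emit factor 2: 'agdfefdfcggd' (i=1, period=12)
emit factor 3: 'afeb' (i=13, period=4)
emit factor 4: 'acfefbcfbff' (i=17, period=11)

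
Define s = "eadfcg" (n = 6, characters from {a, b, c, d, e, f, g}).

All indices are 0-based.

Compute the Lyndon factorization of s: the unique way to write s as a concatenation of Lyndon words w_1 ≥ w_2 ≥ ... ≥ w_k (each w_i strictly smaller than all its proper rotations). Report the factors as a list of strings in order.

emit factor 1: 'e' (i=0, period=1)
emit factor 2: 'adfcg' (i=1, period=5)

["e", "adfcg"]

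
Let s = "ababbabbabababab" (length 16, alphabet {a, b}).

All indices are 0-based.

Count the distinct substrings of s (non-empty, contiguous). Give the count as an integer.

83

rank→(start, suffix):
  0 → (14, 'ab')
  1 → (12, 'abab')
  2 → (10, 'ababab')
  3 → (8, 'abababab')
  4 → (0, 'ababbabbabababab')
  5 → (5, 'abbabababab')
  6 → (2, 'abbabbabababab')
  7 → (15, 'b')
  8 → (13, 'bab')
  9 → (11, 'babab')
  10 → (9, 'bababab')
  11 → (7, 'babababab')
  12 → (4, 'babbabababab')
  13 → (1, 'babbabbabababab')
  14 → (6, 'bbabababab')
  15 → (3, 'bbabbabababab')

SA = [14, 12, 10, 8, 0, 5, 2, 15, 13, 11, 9, 7, 4, 1, 6, 3]
i: (SA[i-1],SA[i]) lcp shared
  1: (14,12) 2 'ab'
  2: (12,10) 4 'abab'
  3: (10,8) 6 'ababab'
  4: (8,0) 4 'abab'
  5: (0,5) 2 'ab'
  6: (5,2) 5 'abbab'
  7: (2,15) 0 ''
  8: (15,13) 1 'b'
  9: (13,11) 3 'bab'
  10: (11,9) 5 'babab'
  11: (9,7) 7 'bababab'
  12: (7,4) 3 'bab'
  13: (4,1) 6 'babbab'
  14: (1,6) 1 'b'
  15: (6,3) 4 'bbab'

n(n+1)/2 = 16·17/2 = 136
Σ LCP = 0 + 2 + 4 + 6 + 4 + 2 + 5 + 0 + 1 + 3 + 5 + 7 + 3 + 6 + 1 + 4 = 53
distinct = 136 − 53 = 83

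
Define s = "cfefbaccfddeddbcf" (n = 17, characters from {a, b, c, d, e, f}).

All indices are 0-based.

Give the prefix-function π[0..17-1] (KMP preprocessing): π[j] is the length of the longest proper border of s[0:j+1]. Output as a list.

[0, 0, 0, 0, 0, 0, 1, 1, 2, 0, 0, 0, 0, 0, 0, 1, 2]

π[0] = 0
j=1 s[j]='f': π[1]=0 (border '')
j=2 s[j]='e': π[2]=0 (border '')
j=3 s[j]='f': π[3]=0 (border '')
j=4 s[j]='b': π[4]=0 (border '')
j=5 s[j]='a': π[5]=0 (border '')
j=6 s[j]='c': π[6]=1 (border 'c')
j=7 s[j]='c': k: 1→0; π[7]=1 (border 'c')
j=8 s[j]='f': π[8]=2 (border 'cf')
j=9 s[j]='d': k: 2→0; π[9]=0 (border '')
j=10 s[j]='d': π[10]=0 (border '')
j=11 s[j]='e': π[11]=0 (border '')
j=12 s[j]='d': π[12]=0 (border '')
j=13 s[j]='d': π[13]=0 (border '')
j=14 s[j]='b': π[14]=0 (border '')
j=15 s[j]='c': π[15]=1 (border 'c')
j=16 s[j]='f': π[16]=2 (border 'cf')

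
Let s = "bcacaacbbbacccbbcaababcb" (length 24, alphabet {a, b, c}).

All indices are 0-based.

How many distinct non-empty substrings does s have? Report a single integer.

262

sorted suffixes:
  #0 SA[0]=17  'aababcb'
  #1 SA[1]=4  'aacbbbacccbbcaababcb'
  #2 SA[2]=18  'ababcb'
  #3 SA[3]=20  'abcb'
  #4 SA[4]=2  'acaacbbbacccbbcaababcb'
  #5 SA[5]=5  'acbbbacccbbcaababcb'
  #6 SA[6]=10  'acccbbcaababcb'
  #7 SA[7]=23  'b'
  #8 SA[8]=19  'babcb'
  #9 SA[9]=9  'bacccbbcaababcb'
  #10 SA[10]=8  'bbacccbbcaababcb'
  #11 SA[11]=7  'bbbacccbbcaababcb'
  #12 SA[12]=14  'bbcaababcb'
  #13 SA[13]=15  'bcaababcb'
  #14 SA[14]=0  'bcacaacbbbacccbbcaababcb'
  #15 SA[15]=21  'bcb'
  #16 SA[16]=16  'caababcb'
  #17 SA[17]=3  'caacbbbacccbbcaababcb'
  #18 SA[18]=1  'cacaacbbbacccbbcaababcb'
  #19 SA[19]=22  'cb'
  #20 SA[20]=6  'cbbbacccbbcaababcb'
  #21 SA[21]=13  'cbbcaababcb'
  #22 SA[22]=12  'ccbbcaababcb'
  #23 SA[23]=11  'cccbbcaababcb'

SA = [17, 4, 18, 20, 2, 5, 10, 23, 19, 9, 8, 7, 14, 15, 0, 21, 16, 3, 1, 22, 6, 13, 12, 11]
i: (SA[i-1],SA[i]) lcp shared
  1: (17,4) 2 'aa'
  2: (4,18) 1 'a'
  3: (18,20) 2 'ab'
  4: (20,2) 1 'a'
  5: (2,5) 2 'ac'
  6: (5,10) 2 'ac'
  7: (10,23) 0 ''
  8: (23,19) 1 'b'
  9: (19,9) 2 'ba'
  10: (9,8) 1 'b'
  11: (8,7) 2 'bb'
  12: (7,14) 2 'bb'
  13: (14,15) 1 'b'
  14: (15,0) 3 'bca'
  15: (0,21) 2 'bc'
  16: (21,16) 0 ''
  17: (16,3) 3 'caa'
  18: (3,1) 2 'ca'
  19: (1,22) 1 'c'
  20: (22,6) 2 'cb'
  21: (6,13) 3 'cbb'
  22: (13,12) 1 'c'
  23: (12,11) 2 'cc'

n(n+1)/2 = 24·25/2 = 300
Σ LCP = 0 + 2 + 1 + 2 + 1 + 2 + 2 + 0 + 1 + 2 + 1 + 2 + 2 + 1 + 3 + 2 + 0 + 3 + 2 + 1 + 2 + 3 + 1 + 2 = 38
distinct = 300 − 38 = 262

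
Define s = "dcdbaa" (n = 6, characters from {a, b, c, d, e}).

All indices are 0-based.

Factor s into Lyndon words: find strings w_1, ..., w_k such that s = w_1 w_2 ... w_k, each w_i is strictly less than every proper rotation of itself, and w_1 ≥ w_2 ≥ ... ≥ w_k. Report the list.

emit factor 1: 'd' (i=0, period=1)
emit factor 2: 'cd' (i=1, period=2)
emit factor 3: 'b' (i=3, period=1)
emit factor 4: 'a' (i=4, period=1)
emit factor 5: 'a' (i=5, period=1)

["d", "cd", "b", "a", "a"]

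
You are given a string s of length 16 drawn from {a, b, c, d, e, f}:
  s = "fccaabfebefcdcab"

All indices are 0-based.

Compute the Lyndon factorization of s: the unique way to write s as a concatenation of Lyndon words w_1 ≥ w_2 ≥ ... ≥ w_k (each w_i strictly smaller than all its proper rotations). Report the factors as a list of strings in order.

["f", "c", "c", "aabfebefcdcab"]

emit factor 1: 'f' (i=0, period=1)
emit factor 2: 'c' (i=1, period=1)
emit factor 3: 'c' (i=2, period=1)
emit factor 4: 'aabfebefcdcab' (i=3, period=13)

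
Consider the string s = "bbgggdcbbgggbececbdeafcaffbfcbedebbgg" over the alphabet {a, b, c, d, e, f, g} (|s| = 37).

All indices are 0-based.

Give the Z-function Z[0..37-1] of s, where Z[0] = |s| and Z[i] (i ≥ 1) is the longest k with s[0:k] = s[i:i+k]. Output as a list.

Z[0]=37
i=1: outside box; Z[1]=1 scan→box=[1,2)
i=2: outside box; Z[2]=0
i=3: outside box; Z[3]=0
i=4: outside box; Z[4]=0
i=5: outside box; Z[5]=0
i=6: outside box; Z[6]=0
i=7: outside box; Z[7]=5 scan→box=[7,12)
i=8: min(r-i=4, Z[1]=1)=1; Z[8]=1
i=9: min(r-i=3, Z[2]=0)=0; Z[9]=0
i=10: min(r-i=2, Z[3]=0)=0; Z[10]=0
i=11: min(r-i=1, Z[4]=0)=0; Z[11]=0
i=12: outside box; Z[12]=1 scan→box=[12,13)
i=13: outside box; Z[13]=0
i=14: outside box; Z[14]=0
i=15: outside box; Z[15]=0
i=16: outside box; Z[16]=0
i=17: outside box; Z[17]=1 scan→box=[17,18)
i=18: outside box; Z[18]=0
i=19: outside box; Z[19]=0
i=20: outside box; Z[20]=0
i=21: outside box; Z[21]=0
i=22: outside box; Z[22]=0
i=23: outside box; Z[23]=0
i=24: outside box; Z[24]=0
i=25: outside box; Z[25]=0
i=26: outside box; Z[26]=1 scan→box=[26,27)
i=27: outside box; Z[27]=0
i=28: outside box; Z[28]=0
i=29: outside box; Z[29]=1 scan→box=[29,30)
i=30: outside box; Z[30]=0
i=31: outside box; Z[31]=0
i=32: outside box; Z[32]=0
i=33: outside box; Z[33]=4 scan→box=[33,37)
i=34: min(r-i=3, Z[1]=1)=1; Z[34]=1
i=35: min(r-i=2, Z[2]=0)=0; Z[35]=0
i=36: min(r-i=1, Z[3]=0)=0; Z[36]=0

[37, 1, 0, 0, 0, 0, 0, 5, 1, 0, 0, 0, 1, 0, 0, 0, 0, 1, 0, 0, 0, 0, 0, 0, 0, 0, 1, 0, 0, 1, 0, 0, 0, 4, 1, 0, 0]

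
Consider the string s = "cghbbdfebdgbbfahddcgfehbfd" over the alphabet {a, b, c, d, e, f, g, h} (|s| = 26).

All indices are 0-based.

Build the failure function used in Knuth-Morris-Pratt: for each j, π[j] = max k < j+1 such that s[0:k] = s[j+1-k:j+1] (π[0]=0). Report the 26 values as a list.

π[0] = 0
j=1 s[j]='g': π[1]=0 (border '')
j=2 s[j]='h': π[2]=0 (border '')
j=3 s[j]='b': π[3]=0 (border '')
j=4 s[j]='b': π[4]=0 (border '')
j=5 s[j]='d': π[5]=0 (border '')
j=6 s[j]='f': π[6]=0 (border '')
j=7 s[j]='e': π[7]=0 (border '')
j=8 s[j]='b': π[8]=0 (border '')
j=9 s[j]='d': π[9]=0 (border '')
j=10 s[j]='g': π[10]=0 (border '')
j=11 s[j]='b': π[11]=0 (border '')
j=12 s[j]='b': π[12]=0 (border '')
j=13 s[j]='f': π[13]=0 (border '')
j=14 s[j]='a': π[14]=0 (border '')
j=15 s[j]='h': π[15]=0 (border '')
j=16 s[j]='d': π[16]=0 (border '')
j=17 s[j]='d': π[17]=0 (border '')
j=18 s[j]='c': π[18]=1 (border 'c')
j=19 s[j]='g': π[19]=2 (border 'cg')
j=20 s[j]='f': k: 2→0; π[20]=0 (border '')
j=21 s[j]='e': π[21]=0 (border '')
j=22 s[j]='h': π[22]=0 (border '')
j=23 s[j]='b': π[23]=0 (border '')
j=24 s[j]='f': π[24]=0 (border '')
j=25 s[j]='d': π[25]=0 (border '')

[0, 0, 0, 0, 0, 0, 0, 0, 0, 0, 0, 0, 0, 0, 0, 0, 0, 0, 1, 2, 0, 0, 0, 0, 0, 0]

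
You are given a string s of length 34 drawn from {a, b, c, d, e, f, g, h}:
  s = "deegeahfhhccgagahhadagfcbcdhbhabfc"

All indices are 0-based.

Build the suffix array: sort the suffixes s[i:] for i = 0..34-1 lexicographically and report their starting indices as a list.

[30, 18, 13, 20, 5, 15, 24, 31, 28, 33, 23, 10, 25, 11, 19, 0, 26, 4, 1, 2, 32, 22, 7, 12, 14, 3, 21, 29, 17, 27, 9, 6, 16, 8]

sorted suffixes:
  #0 SA[0]=30  'abfc'
  #1 SA[1]=18  'adagfcbcdhbhabfc'
  #2 SA[2]=13  'agahhadagfcbcdhbhabfc'
  #3 SA[3]=20  'agfcbcdhbhabfc'
  #4 SA[4]=5  'ahfhhccgagahhadagfcbcdhbhabfc'
  #5 SA[5]=15  'ahhadagfcbcdhbhabfc'
  #6 SA[6]=24  'bcdhbhabfc'
  #7 SA[7]=31  'bfc'
  #8 SA[8]=28  'bhabfc'
  #9 SA[9]=33  'c'
  #10 SA[10]=23  'cbcdhbhabfc'
  #11 SA[11]=10  'ccgagahhadagfcbcdhbhabfc'
  #12 SA[12]=25  'cdhbhabfc'
  #13 SA[13]=11  'cgagahhadagfcbcdhbhabfc'
  #14 SA[14]=19  'dagfcbcdhbhabfc'
  #15 SA[15]=0  'deegeahfhhccgagahhadagfcbcdhbhabfc'
  #16 SA[16]=26  'dhbhabfc'
  #17 SA[17]=4  'eahfhhccgagahhadagfcbcdhbhabfc'
  #18 SA[18]=1  'eegeahfhhccgagahhadagfcbcdhbhabfc'
  #19 SA[19]=2  'egeahfhhccgagahhadagfcbcdhbhabfc'
  #20 SA[20]=32  'fc'
  #21 SA[21]=22  'fcbcdhbhabfc'
  #22 SA[22]=7  'fhhccgagahhadagfcbcdhbhabfc'
  #23 SA[23]=12  'gagahhadagfcbcdhbhabfc'
  #24 SA[24]=14  'gahhadagfcbcdhbhabfc'
  #25 SA[25]=3  'geahfhhccgagahhadagfcbcdhbhabfc'
  #26 SA[26]=21  'gfcbcdhbhabfc'
  #27 SA[27]=29  'habfc'
  #28 SA[28]=17  'hadagfcbcdhbhabfc'
  #29 SA[29]=27  'hbhabfc'
  #30 SA[30]=9  'hccgagahhadagfcbcdhbhabfc'
  #31 SA[31]=6  'hfhhccgagahhadagfcbcdhbhabfc'
  #32 SA[32]=16  'hhadagfcbcdhbhabfc'
  #33 SA[33]=8  'hhccgagahhadagfcbcdhbhabfc'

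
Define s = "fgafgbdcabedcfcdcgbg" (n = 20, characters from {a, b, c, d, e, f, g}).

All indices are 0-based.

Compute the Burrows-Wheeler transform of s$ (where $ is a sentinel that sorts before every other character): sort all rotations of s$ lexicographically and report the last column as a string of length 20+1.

rank  rotation               last
    0  $fgafgbdcabedcfcdcgbg  g
    1  abedcfcdcgbg$fgafgbdc  c
    2  afgbdcabedcfcdcgbg$fg  g
    3  bdcabedcfcdcgbg$fgafg  g
    4  bedcfcdcgbg$fgafgbdca  a
    5  bg$fgafgbdcabedcfcdcg  g
    6  cabedcfcdcgbg$fgafgbd  d
    7  cdcgbg$fgafgbdcabedcf  f
    8  cfcdcgbg$fgafgbdcabed  d
    9  cgbg$fgafgbdcabedcfcd  d
   10  dcabedcfcdcgbg$fgafgb  b
   11  dcfcdcgbg$fgafgbdcabe  e
   12  dcgbg$fgafgbdcabedcfc  c
   13  edcfcdcgbg$fgafgbdcab  b
   14  fcdcgbg$fgafgbdcabedc  c
   15  fgafgbdcabedcfcdcgbg$  $
   16  fgbdcabedcfcdcgbg$fga  a
   17  g$fgafgbdcabedcfcdcgb  b
   18  gafgbdcabedcfcdcgbg$f  f
   19  gbdcabedcfcdcgbg$fgaf  f
   20  gbg$fgafgbdcabedcfcdc  c

gcggagdfddbecbc$abffc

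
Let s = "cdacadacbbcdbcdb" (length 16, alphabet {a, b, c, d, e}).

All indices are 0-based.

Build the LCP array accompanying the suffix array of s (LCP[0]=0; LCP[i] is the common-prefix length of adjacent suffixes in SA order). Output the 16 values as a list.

[0, 2, 1, 0, 1, 1, 4, 0, 1, 1, 2, 3, 0, 3, 1, 2]

sorted suffixes:
  #0 SA[0]=2  'acadacbbcdbcdb'
  #1 SA[1]=6  'acbbcdbcdb'
  #2 SA[2]=4  'adacbbcdbcdb'
  #3 SA[3]=15  'b'
  #4 SA[4]=8  'bbcdbcdb'
  #5 SA[5]=12  'bcdb'
  #6 SA[6]=9  'bcdbcdb'
  #7 SA[7]=3  'cadacbbcdbcdb'
  #8 SA[8]=7  'cbbcdbcdb'
  #9 SA[9]=0  'cdacadacbbcdbcdb'
  #10 SA[10]=13  'cdb'
  #11 SA[11]=10  'cdbcdb'
  #12 SA[12]=1  'dacadacbbcdbcdb'
  #13 SA[13]=5  'dacbbcdbcdb'
  #14 SA[14]=14  'db'
  #15 SA[15]=11  'dbcdb'

SA = [2, 6, 4, 15, 8, 12, 9, 3, 7, 0, 13, 10, 1, 5, 14, 11]
rank  pair      lcp
   1  s[2:],s[6:]  2  'ac'
   2  s[6:],s[4:]  1  'a'
   3  s[4:],s[15:]  0  ''
   4  s[15:],s[8:]  1  'b'
   5  s[8:],s[12:]  1  'b'
   6  s[12:],s[9:]  4  'bcdb'
   7  s[9:],s[3:]  0  ''
   8  s[3:],s[7:]  1  'c'
   9  s[7:],s[0:]  1  'c'
  10  s[0:],s[13:]  2  'cd'
  11  s[13:],s[10:]  3  'cdb'
  12  s[10:],s[1:]  0  ''
  13  s[1:],s[5:]  3  'dac'
  14  s[5:],s[14:]  1  'd'
  15  s[14:],s[11:]  2  'db'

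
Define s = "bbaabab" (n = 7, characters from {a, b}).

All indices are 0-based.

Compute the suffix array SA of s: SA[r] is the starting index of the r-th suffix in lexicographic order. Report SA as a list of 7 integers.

sorted suffixes:
  #0 SA[0]=2  'aabab'
  #1 SA[1]=5  'ab'
  #2 SA[2]=3  'abab'
  #3 SA[3]=6  'b'
  #4 SA[4]=1  'baabab'
  #5 SA[5]=4  'bab'
  #6 SA[6]=0  'bbaabab'

[2, 5, 3, 6, 1, 4, 0]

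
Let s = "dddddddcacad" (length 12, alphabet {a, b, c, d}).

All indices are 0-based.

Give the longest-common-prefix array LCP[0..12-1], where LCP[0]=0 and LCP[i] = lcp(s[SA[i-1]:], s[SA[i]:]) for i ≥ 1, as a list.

[0, 1, 0, 2, 0, 1, 1, 2, 3, 4, 5, 6]

rank | idx | suffix
   0 |   8 | acad
   1 |  10 | ad
   2 |   7 | cacad
   3 |   9 | cad
   4 |  11 | d
   5 |   6 | dcacad
   6 |   5 | ddcacad
   7 |   4 | dddcacad
   8 |   3 | ddddcacad
   9 |   2 | dddddcacad
  10 |   1 | ddddddcacad
  11 |   0 | dddddddcacad

SA = [8, 10, 7, 9, 11, 6, 5, 4, 3, 2, 1, 0]
rank  pair      lcp
   1  s[8:],s[10:]  1  'a'
   2  s[10:],s[7:]  0  ''
   3  s[7:],s[9:]  2  'ca'
   4  s[9:],s[11:]  0  ''
   5  s[11:],s[6:]  1  'd'
   6  s[6:],s[5:]  1  'd'
   7  s[5:],s[4:]  2  'dd'
   8  s[4:],s[3:]  3  'ddd'
   9  s[3:],s[2:]  4  'dddd'
  10  s[2:],s[1:]  5  'ddddd'
  11  s[1:],s[0:]  6  'dddddd'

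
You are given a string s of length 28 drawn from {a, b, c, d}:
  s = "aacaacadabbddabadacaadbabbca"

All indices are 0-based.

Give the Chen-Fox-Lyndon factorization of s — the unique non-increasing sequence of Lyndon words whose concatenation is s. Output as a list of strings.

["aacaacadabbddabadacaadbabbc", "a"]

emit factor 1: 'aacaacadabbddabadacaadbabbc' (i=0, period=27)
emit factor 2: 'a' (i=27, period=1)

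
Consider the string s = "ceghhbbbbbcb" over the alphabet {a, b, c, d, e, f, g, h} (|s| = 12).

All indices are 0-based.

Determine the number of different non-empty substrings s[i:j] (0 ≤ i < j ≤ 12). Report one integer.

rank→(start, suffix):
  0 → (11, 'b')
  1 → (5, 'bbbbbcb')
  2 → (6, 'bbbbcb')
  3 → (7, 'bbbcb')
  4 → (8, 'bbcb')
  5 → (9, 'bcb')
  6 → (10, 'cb')
  7 → (0, 'ceghhbbbbbcb')
  8 → (1, 'eghhbbbbbcb')
  9 → (2, 'ghhbbbbbcb')
  10 → (4, 'hbbbbbcb')
  11 → (3, 'hhbbbbbcb')

SA = [11, 5, 6, 7, 8, 9, 10, 0, 1, 2, 4, 3]
[i] adj suffixes → lcp
  [1] 11/5 → 1 ('b')
  [2] 5/6 → 4 ('bbbb')
  [3] 6/7 → 3 ('bbb')
  [4] 7/8 → 2 ('bb')
  [5] 8/9 → 1 ('b')
  [6] 9/10 → 0 ('')
  [7] 10/0 → 1 ('c')
  [8] 0/1 → 0 ('')
  [9] 1/2 → 0 ('')
  [10] 2/4 → 0 ('')
  [11] 4/3 → 1 ('h')

n(n+1)/2 = 12·13/2 = 78
Σ LCP = 0 + 1 + 4 + 3 + 2 + 1 + 0 + 1 + 0 + 0 + 0 + 1 = 13
distinct = 78 − 13 = 65

65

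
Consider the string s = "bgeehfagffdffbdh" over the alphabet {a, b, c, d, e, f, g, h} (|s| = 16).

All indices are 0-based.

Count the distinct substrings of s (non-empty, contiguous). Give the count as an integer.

sorted suffixes:
  #0 SA[0]=6  'agffdffbdh'
  #1 SA[1]=13  'bdh'
  #2 SA[2]=0  'bgeehfagffdffbdh'
  #3 SA[3]=10  'dffbdh'
  #4 SA[4]=14  'dh'
  #5 SA[5]=2  'eehfagffdffbdh'
  #6 SA[6]=3  'ehfagffdffbdh'
  #7 SA[7]=5  'fagffdffbdh'
  #8 SA[8]=12  'fbdh'
  #9 SA[9]=9  'fdffbdh'
  #10 SA[10]=11  'ffbdh'
  #11 SA[11]=8  'ffdffbdh'
  #12 SA[12]=1  'geehfagffdffbdh'
  #13 SA[13]=7  'gffdffbdh'
  #14 SA[14]=15  'h'
  #15 SA[15]=4  'hfagffdffbdh'

SA = [6, 13, 0, 10, 14, 2, 3, 5, 12, 9, 11, 8, 1, 7, 15, 4]
[i] adj suffixes → lcp
  [1] 6/13 → 0 ('')
  [2] 13/0 → 1 ('b')
  [3] 0/10 → 0 ('')
  [4] 10/14 → 1 ('d')
  [5] 14/2 → 0 ('')
  [6] 2/3 → 1 ('e')
  [7] 3/5 → 0 ('')
  [8] 5/12 → 1 ('f')
  [9] 12/9 → 1 ('f')
  [10] 9/11 → 1 ('f')
  [11] 11/8 → 2 ('ff')
  [12] 8/1 → 0 ('')
  [13] 1/7 → 1 ('g')
  [14] 7/15 → 0 ('')
  [15] 15/4 → 1 ('h')

n(n+1)/2 = 16·17/2 = 136
Σ LCP = 0 + 0 + 1 + 0 + 1 + 0 + 1 + 0 + 1 + 1 + 1 + 2 + 0 + 1 + 0 + 1 = 10
distinct = 136 − 10 = 126

126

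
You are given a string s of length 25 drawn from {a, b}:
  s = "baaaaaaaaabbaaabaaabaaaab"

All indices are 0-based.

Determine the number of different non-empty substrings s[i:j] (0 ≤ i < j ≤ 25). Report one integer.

229

rank→(start, suffix):
  0 → (1, 'aaaaaaaaabbaaabaaabaaaab')
  1 → (2, 'aaaaaaaabbaaabaaabaaaab')
  2 → (3, 'aaaaaaabbaaabaaabaaaab')
  3 → (4, 'aaaaaabbaaabaaabaaaab')
  4 → (5, 'aaaaabbaaabaaabaaaab')
  5 → (20, 'aaaab')
  6 → (6, 'aaaabbaaabaaabaaaab')
  7 → (21, 'aaab')
  8 → (16, 'aaabaaaab')
  9 → (12, 'aaabaaabaaaab')
  10 → (7, 'aaabbaaabaaabaaaab')
  11 → (22, 'aab')
  12 → (17, 'aabaaaab')
  13 → (13, 'aabaaabaaaab')
  14 → (8, 'aabbaaabaaabaaaab')
  15 → (23, 'ab')
  16 → (18, 'abaaaab')
  17 → (14, 'abaaabaaaab')
  18 → (9, 'abbaaabaaabaaaab')
  19 → (24, 'b')
  20 → (0, 'baaaaaaaaabbaaabaaabaaaab')
  21 → (19, 'baaaab')
  22 → (15, 'baaabaaaab')
  23 → (11, 'baaabaaabaaaab')
  24 → (10, 'bbaaabaaabaaaab')

SA = [1, 2, 3, 4, 5, 20, 6, 21, 16, 12, 7, 22, 17, 13, 8, 23, 18, 14, 9, 24, 0, 19, 15, 11, 10]
rank  pair      lcp
   1  s[1:],s[2:]  8  'aaaaaaaa'
   2  s[2:],s[3:]  7  'aaaaaaa'
   3  s[3:],s[4:]  6  'aaaaaa'
   4  s[4:],s[5:]  5  'aaaaa'
   5  s[5:],s[20:]  4  'aaaa'
   6  s[20:],s[6:]  5  'aaaab'
   7  s[6:],s[21:]  3  'aaa'
   8  s[21:],s[16:]  4  'aaab'
   9  s[16:],s[12:]  7  'aaabaaa'
  10  s[12:],s[7:]  4  'aaab'
  11  s[7:],s[22:]  2  'aa'
  12  s[22:],s[17:]  3  'aab'
  13  s[17:],s[13:]  6  'aabaaa'
  14  s[13:],s[8:]  3  'aab'
  15  s[8:],s[23:]  1  'a'
  16  s[23:],s[18:]  2  'ab'
  17  s[18:],s[14:]  5  'abaaa'
  18  s[14:],s[9:]  2  'ab'
  19  s[9:],s[24:]  0  ''
  20  s[24:],s[0:]  1  'b'
  21  s[0:],s[19:]  5  'baaaa'
  22  s[19:],s[15:]  4  'baaa'
  23  s[15:],s[11:]  8  'baaabaaa'
  24  s[11:],s[10:]  1  'b'

n(n+1)/2 = 25·26/2 = 325
Σ LCP = 0 + 8 + 7 + 6 + 5 + 4 + 5 + 3 + 4 + 7 + 4 + 2 + 3 + 6 + 3 + 1 + 2 + 5 + 2 + 0 + 1 + 5 + 4 + 8 + 1 = 96
distinct = 325 − 96 = 229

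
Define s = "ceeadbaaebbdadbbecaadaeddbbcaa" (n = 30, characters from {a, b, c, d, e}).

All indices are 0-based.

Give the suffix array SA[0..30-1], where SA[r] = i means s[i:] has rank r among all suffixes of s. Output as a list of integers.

sorted suffixes:
  #0 SA[0]=29  'a'
  #1 SA[1]=28  'aa'
  #2 SA[2]=18  'aadaeddbbcaa'
  #3 SA[3]=6  'aaebbdadbbecaadaeddbbcaa'
  #4 SA[4]=19  'adaeddbbcaa'
  #5 SA[5]=3  'adbaaebbdadbbecaadaeddbbcaa'
  #6 SA[6]=12  'adbbecaadaeddbbcaa'
  #7 SA[7]=7  'aebbdadbbecaadaeddbbcaa'
  #8 SA[8]=21  'aeddbbcaa'
  #9 SA[9]=5  'baaebbdadbbecaadaeddbbcaa'
  #10 SA[10]=25  'bbcaa'
  #11 SA[11]=9  'bbdadbbecaadaeddbbcaa'
  #12 SA[12]=14  'bbecaadaeddbbcaa'
  #13 SA[13]=26  'bcaa'
  #14 SA[14]=10  'bdadbbecaadaeddbbcaa'
  #15 SA[15]=15  'becaadaeddbbcaa'
  #16 SA[16]=27  'caa'
  #17 SA[17]=17  'caadaeddbbcaa'
  #18 SA[18]=0  'ceeadbaaebbdadbbecaadaeddbbcaa'
  #19 SA[19]=11  'dadbbecaadaeddbbcaa'
  #20 SA[20]=20  'daeddbbcaa'
  #21 SA[21]=4  'dbaaebbdadbbecaadaeddbbcaa'
  #22 SA[22]=24  'dbbcaa'
  #23 SA[23]=13  'dbbecaadaeddbbcaa'
  #24 SA[24]=23  'ddbbcaa'
  #25 SA[25]=2  'eadbaaebbdadbbecaadaeddbbcaa'
  #26 SA[26]=8  'ebbdadbbecaadaeddbbcaa'
  #27 SA[27]=16  'ecaadaeddbbcaa'
  #28 SA[28]=22  'eddbbcaa'
  #29 SA[29]=1  'eeadbaaebbdadbbecaadaeddbbcaa'

[29, 28, 18, 6, 19, 3, 12, 7, 21, 5, 25, 9, 14, 26, 10, 15, 27, 17, 0, 11, 20, 4, 24, 13, 23, 2, 8, 16, 22, 1]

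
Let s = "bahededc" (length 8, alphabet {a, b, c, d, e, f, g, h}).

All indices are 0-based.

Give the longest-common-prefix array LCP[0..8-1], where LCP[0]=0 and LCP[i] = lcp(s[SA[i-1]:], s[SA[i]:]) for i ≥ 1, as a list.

sorted suffixes:
  #0 SA[0]=1  'ahededc'
  #1 SA[1]=0  'bahededc'
  #2 SA[2]=7  'c'
  #3 SA[3]=6  'dc'
  #4 SA[4]=4  'dedc'
  #5 SA[5]=5  'edc'
  #6 SA[6]=3  'ededc'
  #7 SA[7]=2  'hededc'

SA = [1, 0, 7, 6, 4, 5, 3, 2]
rank  pair      lcp
   1  s[1:],s[0:]  0  ''
   2  s[0:],s[7:]  0  ''
   3  s[7:],s[6:]  0  ''
   4  s[6:],s[4:]  1  'd'
   5  s[4:],s[5:]  0  ''
   6  s[5:],s[3:]  2  'ed'
   7  s[3:],s[2:]  0  ''

[0, 0, 0, 0, 1, 0, 2, 0]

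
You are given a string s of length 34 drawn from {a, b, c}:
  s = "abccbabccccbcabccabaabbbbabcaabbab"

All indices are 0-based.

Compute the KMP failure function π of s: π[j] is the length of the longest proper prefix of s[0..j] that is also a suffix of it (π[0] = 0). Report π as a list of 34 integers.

[0, 0, 0, 0, 0, 1, 2, 3, 4, 0, 0, 0, 0, 1, 2, 3, 4, 1, 2, 1, 1, 2, 0, 0, 0, 1, 2, 3, 1, 1, 2, 0, 1, 2]

π[0] = 0
j=1 s[j]='b': π[1]=0 (border '')
j=2 s[j]='c': π[2]=0 (border '')
j=3 s[j]='c': π[3]=0 (border '')
j=4 s[j]='b': π[4]=0 (border '')
j=5 s[j]='a': π[5]=1 (border 'a')
j=6 s[j]='b': π[6]=2 (border 'ab')
j=7 s[j]='c': π[7]=3 (border 'abc')
j=8 s[j]='c': π[8]=4 (border 'abcc')
j=9 s[j]='c': k: 4→0; π[9]=0 (border '')
j=10 s[j]='c': π[10]=0 (border '')
j=11 s[j]='b': π[11]=0 (border '')
j=12 s[j]='c': π[12]=0 (border '')
j=13 s[j]='a': π[13]=1 (border 'a')
j=14 s[j]='b': π[14]=2 (border 'ab')
j=15 s[j]='c': π[15]=3 (border 'abc')
j=16 s[j]='c': π[16]=4 (border 'abcc')
j=17 s[j]='a': k: 4→0; π[17]=1 (border 'a')
j=18 s[j]='b': π[18]=2 (border 'ab')
j=19 s[j]='a': k: 2→0; π[19]=1 (border 'a')
j=20 s[j]='a': k: 1→0; π[20]=1 (border 'a')
j=21 s[j]='b': π[21]=2 (border 'ab')
j=22 s[j]='b': k: 2→0; π[22]=0 (border '')
j=23 s[j]='b': π[23]=0 (border '')
j=24 s[j]='b': π[24]=0 (border '')
j=25 s[j]='a': π[25]=1 (border 'a')
j=26 s[j]='b': π[26]=2 (border 'ab')
j=27 s[j]='c': π[27]=3 (border 'abc')
j=28 s[j]='a': k: 3→0; π[28]=1 (border 'a')
j=29 s[j]='a': k: 1→0; π[29]=1 (border 'a')
j=30 s[j]='b': π[30]=2 (border 'ab')
j=31 s[j]='b': k: 2→0; π[31]=0 (border '')
j=32 s[j]='a': π[32]=1 (border 'a')
j=33 s[j]='b': π[33]=2 (border 'ab')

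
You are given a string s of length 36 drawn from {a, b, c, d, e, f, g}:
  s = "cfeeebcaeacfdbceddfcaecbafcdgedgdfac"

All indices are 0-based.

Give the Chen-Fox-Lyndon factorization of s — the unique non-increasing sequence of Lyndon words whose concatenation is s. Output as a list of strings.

emit factor 1: 'cfeee' (i=0, period=5)
emit factor 2: 'bc' (i=5, period=2)
emit factor 3: 'ae' (i=7, period=2)
emit factor 4: 'acfdbceddfcaecbafcdgedgdf' (i=9, period=25)
emit factor 5: 'ac' (i=34, period=2)

["cfeee", "bc", "ae", "acfdbceddfcaecbafcdgedgdf", "ac"]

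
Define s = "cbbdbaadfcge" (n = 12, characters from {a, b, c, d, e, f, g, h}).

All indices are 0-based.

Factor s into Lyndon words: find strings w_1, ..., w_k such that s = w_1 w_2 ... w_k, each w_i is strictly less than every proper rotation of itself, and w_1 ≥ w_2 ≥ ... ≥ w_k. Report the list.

emit factor 1: 'c' (i=0, period=1)
emit factor 2: 'bbd' (i=1, period=3)
emit factor 3: 'b' (i=4, period=1)
emit factor 4: 'aadfcge' (i=5, period=7)

["c", "bbd", "b", "aadfcge"]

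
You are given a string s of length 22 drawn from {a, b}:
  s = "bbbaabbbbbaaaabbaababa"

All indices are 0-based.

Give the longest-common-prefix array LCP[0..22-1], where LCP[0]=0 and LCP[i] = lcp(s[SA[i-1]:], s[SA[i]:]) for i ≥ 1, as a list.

[0, 1, 3, 2, 3, 4, 1, 3, 2, 3, 0, 2, 3, 4, 2, 1, 4, 5, 2, 5, 3, 4]

rank→(start, suffix):
  0 → (21, 'a')
  1 → (10, 'aaaabbaababa')
  2 → (11, 'aaabbaababa')
  3 → (16, 'aababa')
  4 → (12, 'aabbaababa')
  5 → (3, 'aabbbbbaaaabbaababa')
  6 → (19, 'aba')
  7 → (17, 'ababa')
  8 → (13, 'abbaababa')
  9 → (4, 'abbbbbaaaabbaababa')
  10 → (20, 'ba')
  11 → (9, 'baaaabbaababa')
  12 → (15, 'baababa')
  13 → (2, 'baabbbbbaaaabbaababa')
  14 → (18, 'baba')
  15 → (8, 'bbaaaabbaababa')
  16 → (14, 'bbaababa')
  17 → (1, 'bbaabbbbbaaaabbaababa')
  18 → (7, 'bbbaaaabbaababa')
  19 → (0, 'bbbaabbbbbaaaabbaababa')
  20 → (6, 'bbbbaaaabbaababa')
  21 → (5, 'bbbbbaaaabbaababa')

SA = [21, 10, 11, 16, 12, 3, 19, 17, 13, 4, 20, 9, 15, 2, 18, 8, 14, 1, 7, 0, 6, 5]
rank  pair      lcp
   1  s[21:],s[10:]  1  'a'
   2  s[10:],s[11:]  3  'aaa'
   3  s[11:],s[16:]  2  'aa'
   4  s[16:],s[12:]  3  'aab'
   5  s[12:],s[3:]  4  'aabb'
   6  s[3:],s[19:]  1  'a'
   7  s[19:],s[17:]  3  'aba'
   8  s[17:],s[13:]  2  'ab'
   9  s[13:],s[4:]  3  'abb'
  10  s[4:],s[20:]  0  ''
  11  s[20:],s[9:]  2  'ba'
  12  s[9:],s[15:]  3  'baa'
  13  s[15:],s[2:]  4  'baab'
  14  s[2:],s[18:]  2  'ba'
  15  s[18:],s[8:]  1  'b'
  16  s[8:],s[14:]  4  'bbaa'
  17  s[14:],s[1:]  5  'bbaab'
  18  s[1:],s[7:]  2  'bb'
  19  s[7:],s[0:]  5  'bbbaa'
  20  s[0:],s[6:]  3  'bbb'
  21  s[6:],s[5:]  4  'bbbb'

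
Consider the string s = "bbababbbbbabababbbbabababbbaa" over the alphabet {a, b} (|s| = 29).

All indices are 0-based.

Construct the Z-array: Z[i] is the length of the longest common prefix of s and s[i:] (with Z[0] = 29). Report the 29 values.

[29, 1, 0, 1, 0, 2, 2, 2, 6, 1, 0, 1, 0, 1, 0, 2, 2, 6, 1, 0, 1, 0, 1, 0, 2, 3, 1, 0, 0]

Z[0]=29
i=1: i≥r, start 0; Z[1]=1 scan→box=[1,2)
i=2: i≥r, start 0; Z[2]=0
i=3: i≥r, start 0; Z[3]=1 scan→box=[3,4)
i=4: i≥r, start 0; Z[4]=0
i=5: i≥r, start 0; Z[5]=2 scan→box=[5,7)
i=6: min(r-i=1, Z[1]=1)=1; Z[6]=2 scan→box=[6,8)
i=7: min(r-i=1, Z[1]=1)=1; Z[7]=2 scan→box=[7,9)
i=8: min(r-i=1, Z[1]=1)=1; Z[8]=6 scan→box=[8,14)
i=9: min(r-i=5, Z[1]=1)=1; Z[9]=1
i=10: min(r-i=4, Z[2]=0)=0; Z[10]=0
i=11: min(r-i=3, Z[3]=1)=1; Z[11]=1
i=12: min(r-i=2, Z[4]=0)=0; Z[12]=0
i=13: min(r-i=1, Z[5]=2)=1; Z[13]=1
i=14: i≥r, start 0; Z[14]=0
i=15: i≥r, start 0; Z[15]=2 scan→box=[15,17)
i=16: min(r-i=1, Z[1]=1)=1; Z[16]=2 scan→box=[16,18)
i=17: min(r-i=1, Z[1]=1)=1; Z[17]=6 scan→box=[17,23)
i=18: min(r-i=5, Z[1]=1)=1; Z[18]=1
i=19: min(r-i=4, Z[2]=0)=0; Z[19]=0
i=20: min(r-i=3, Z[3]=1)=1; Z[20]=1
i=21: min(r-i=2, Z[4]=0)=0; Z[21]=0
i=22: min(r-i=1, Z[5]=2)=1; Z[22]=1
i=23: i≥r, start 0; Z[23]=0
i=24: i≥r, start 0; Z[24]=2 scan→box=[24,26)
i=25: min(r-i=1, Z[1]=1)=1; Z[25]=3 scan→box=[25,28)
i=26: min(r-i=2, Z[1]=1)=1; Z[26]=1
i=27: min(r-i=1, Z[2]=0)=0; Z[27]=0
i=28: i≥r, start 0; Z[28]=0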